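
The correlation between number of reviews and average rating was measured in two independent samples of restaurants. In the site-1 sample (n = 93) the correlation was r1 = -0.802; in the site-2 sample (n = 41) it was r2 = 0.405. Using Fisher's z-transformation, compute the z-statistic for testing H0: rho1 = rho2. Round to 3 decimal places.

Fisher z-transforms: z1 = atanh(-0.802) = -1.104193, z2 = atanh(0.405) = 0.429616; difference d = -1.533809
Var(d) = 1/90 + 1/38 = 0.0111111 + 0.0263158 = 0.0374269
z = d/√Var(d) = -1.533809 / √0.0374269 = -1.533809 / 0.193460 = -7.928

-7.928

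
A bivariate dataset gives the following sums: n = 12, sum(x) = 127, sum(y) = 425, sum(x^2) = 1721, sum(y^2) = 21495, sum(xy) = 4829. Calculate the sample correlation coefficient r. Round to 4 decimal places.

0.2125

S_xy = nΣxy − ΣxΣy = 12·4829 − 127·425 = 57948 − 53975 = 3973
S_xx = nΣx² − (Σx)² = 12·1721 − 127² = 20652 − 16129 = 4523
S_yy = nΣy² − (Σy)² = 12·21495 − 425² = 257940 − 180625 = 77315
r = S_xy / √(S_xx·S_yy) = 3973 / √(4523·77315) = 3973 / √349695745 = 3973 / 18700.1536 = 0.2125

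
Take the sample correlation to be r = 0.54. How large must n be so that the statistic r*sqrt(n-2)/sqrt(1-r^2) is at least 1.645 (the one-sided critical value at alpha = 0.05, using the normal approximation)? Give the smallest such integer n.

r√(n−2)/√(1−r²) ≥ 1.645  ⇔  n−2 ≥ (1.645)²·(1−r²)/r²
(1−r²)/r² = (1−0.2916)/0.2916 = 2.4294
n ≥ 2 + 2.706025·2.4294 = 2 + 6.5740 = 8.5740
⌈8.5740⌉ = 9

9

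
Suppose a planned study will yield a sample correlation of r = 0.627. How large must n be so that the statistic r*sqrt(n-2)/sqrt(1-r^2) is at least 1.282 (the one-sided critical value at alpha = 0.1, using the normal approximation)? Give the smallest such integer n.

5

Need r·√(n−2)/√(1−r²) ≥ 1.282
√(n−2) ≥ 1.282·√(1−0.393129) / 0.627 = 1.282·0.779019 / 0.627 = 1.5928
n−2 ≥ 2.5370  ⇒  n ≥ 4.5370
Smallest integer n = 5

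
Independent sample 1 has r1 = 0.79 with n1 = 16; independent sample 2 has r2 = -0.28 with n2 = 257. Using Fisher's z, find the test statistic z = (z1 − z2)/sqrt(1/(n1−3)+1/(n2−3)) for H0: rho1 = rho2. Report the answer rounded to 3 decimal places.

z1 = atanh(0.79) = 1.071432,  z2 = atanh(-0.28) = -0.287682
SE = √(1/(n1−3) + 1/(n2−3)) = √(1/13 + 1/254) = √(0.0769231 + 0.0039370) = √0.0808601 = 0.284359
z = (z1 − z2)/SE = (1.071432 − (-0.287682)) / 0.284359 = 1.359114 / 0.284359 = 4.780

4.780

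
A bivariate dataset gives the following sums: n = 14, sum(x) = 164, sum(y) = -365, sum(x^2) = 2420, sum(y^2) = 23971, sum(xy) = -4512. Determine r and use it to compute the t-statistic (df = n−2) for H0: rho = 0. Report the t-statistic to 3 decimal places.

S_xy = nΣxy − ΣxΣy = 14·(-4512) − 164·(-365) = -63168 − (-59860) = -3308
S_xx = nΣx² − (Σx)² = 14·2420 − 164² = 33880 − 26896 = 6984
S_yy = nΣy² − (Σy)² = 14·23971 − (-365)² = 335594 − 133225 = 202369
r = S_xy / √(S_xx·S_yy) = -3308 / √(6984·202369) = -3308 / √1413345096 = -3308 / 37594.4823 = -0.0880
t = r·√(n−2)/√(1−r²) = -0.0880·√12 / √(1−0.007744) = -0.304841 / 0.996120 = -0.306

-0.306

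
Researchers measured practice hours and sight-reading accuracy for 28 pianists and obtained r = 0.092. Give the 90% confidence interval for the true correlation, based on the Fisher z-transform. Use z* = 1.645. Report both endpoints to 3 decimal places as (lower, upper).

z_r = atanh(0.092) = 0.092261;  SE = 1/√(n−3) = 1/√25 = 0.200000
z-limits: 0.092261 ± 1.645·0.200000 = 0.092261 ± 0.329000 = [-0.236739, 0.421261]
ρ-limits: (tanh -0.236739, tanh 0.421261) = (-0.232, 0.398)

(-0.232, 0.398)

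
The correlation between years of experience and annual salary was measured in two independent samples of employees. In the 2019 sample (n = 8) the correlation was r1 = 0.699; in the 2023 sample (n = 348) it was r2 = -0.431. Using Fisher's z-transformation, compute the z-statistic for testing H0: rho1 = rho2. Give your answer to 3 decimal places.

2.945

z1 = atanh(0.699) = 0.865342,  z2 = atanh(-0.431) = -0.461124
SE = √(1/(n1−3) + 1/(n2−3)) = √(1/5 + 1/345) = √(0.2000000 + 0.0028986) = √0.2028986 = 0.450443
z = (z1 − z2)/SE = (0.865342 − (-0.461124)) / 0.450443 = 1.326466 / 0.450443 = 2.945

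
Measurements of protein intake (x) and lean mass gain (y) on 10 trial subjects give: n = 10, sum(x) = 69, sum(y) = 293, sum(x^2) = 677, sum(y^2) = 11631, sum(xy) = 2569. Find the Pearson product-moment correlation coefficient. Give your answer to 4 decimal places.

Numerator: nΣxy − (Σx)(Σy) = 10·2569 − (69)(293) = 5473
Denominator: √[(nΣx²−(Σx)²)(nΣy²−(Σy)²)]
  nΣx²−(Σx)² = 10·677 − 4761 = 2009;  nΣy²−(Σy)² = 10·11631 − 85849 = 30461
  √(2009·30461) = √61196149 = 7822.7968
r = 5473 / 7822.7968 = 0.6996

0.6996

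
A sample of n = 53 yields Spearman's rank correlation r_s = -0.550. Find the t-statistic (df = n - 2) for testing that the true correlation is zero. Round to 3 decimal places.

-4.703

t = r_s·√(n−2) / √(1−r_s²) with r_s = -0.550, n = 53
  = -0.550·√51 / √(1 − 0.302500)
  = -0.550·7.141428 / 0.835165
  = -3.927785 / 0.835165 = -4.703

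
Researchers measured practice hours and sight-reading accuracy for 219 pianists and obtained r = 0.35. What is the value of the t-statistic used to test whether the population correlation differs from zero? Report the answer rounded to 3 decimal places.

t = r·√(n−2) / √(1−r²) with r = 0.35, n = 219
  = 0.35·√217 / √(1 − 0.1225)
  = 0.35·14.730920 / 0.936750
  = 5.155822 / 0.936750 = 5.504

5.504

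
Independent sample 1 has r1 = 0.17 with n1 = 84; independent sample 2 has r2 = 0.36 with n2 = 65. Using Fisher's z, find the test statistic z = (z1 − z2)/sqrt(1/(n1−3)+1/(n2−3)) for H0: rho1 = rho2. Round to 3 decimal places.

-1.216

z1 = atanh(0.17) = 0.171667,  z2 = atanh(0.36) = 0.376886
SE = √(1/(n1−3) + 1/(n2−3)) = √(1/81 + 1/62) = √(0.0123457 + 0.0161290) = √0.0284747 = 0.168744
z = (z1 − z2)/SE = (0.171667 − 0.376886) / 0.168744 = -0.205219 / 0.168744 = -1.216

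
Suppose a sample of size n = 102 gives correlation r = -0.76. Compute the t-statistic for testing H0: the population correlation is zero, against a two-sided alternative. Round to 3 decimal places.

t = r·√(n−2) / √(1−r²) with r = -0.76, n = 102
  = -0.76·√100 / √(1 − 0.5776)
  = -0.76·10.000000 / 0.649923
  = -7.600000 / 0.649923 = -11.694

-11.694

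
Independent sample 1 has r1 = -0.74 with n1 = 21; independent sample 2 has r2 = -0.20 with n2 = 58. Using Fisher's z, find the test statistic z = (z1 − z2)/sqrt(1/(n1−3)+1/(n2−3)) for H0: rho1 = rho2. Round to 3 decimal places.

z1 = atanh(-0.74) = -0.950479,  z2 = atanh(-0.20) = -0.202733
SE = √(1/(n1−3) + 1/(n2−3)) = √(1/18 + 1/55) = √(0.0555556 + 0.0181818) = √0.0737374 = 0.271546
z = (z1 − z2)/SE = (-0.950479 − (-0.202733)) / 0.271546 = -0.747746 / 0.271546 = -2.754

-2.754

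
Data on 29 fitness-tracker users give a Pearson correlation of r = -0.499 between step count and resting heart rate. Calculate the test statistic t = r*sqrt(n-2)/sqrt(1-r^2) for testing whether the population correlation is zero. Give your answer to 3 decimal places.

1 − r² = 1 − 0.249001 = 0.750999;  √(1−r²) = 0.866602
√(n−2) = √27 = 5.196152
t = r·√(n−2)/√(1−r²) = -0.499 · 5.196152 / 0.866602 = -2.992

-2.992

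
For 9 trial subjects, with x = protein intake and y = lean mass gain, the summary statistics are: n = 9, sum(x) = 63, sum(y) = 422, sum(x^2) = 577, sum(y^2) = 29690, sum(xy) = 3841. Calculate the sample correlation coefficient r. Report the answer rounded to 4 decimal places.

0.7643

S_xy = nΣxy − ΣxΣy = 9·3841 − 63·422 = 34569 − 26586 = 7983
S_xx = nΣx² − (Σx)² = 9·577 − 63² = 5193 − 3969 = 1224
S_yy = nΣy² − (Σy)² = 9·29690 − 422² = 267210 − 178084 = 89126
r = S_xy / √(S_xx·S_yy) = 7983 / √(1224·89126) = 7983 / √109090224 = 7983 / 10444.6266 = 0.7643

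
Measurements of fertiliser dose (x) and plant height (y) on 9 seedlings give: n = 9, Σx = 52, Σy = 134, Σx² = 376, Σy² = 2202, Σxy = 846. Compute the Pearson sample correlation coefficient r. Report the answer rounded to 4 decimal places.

0.5741

Numerator: nΣxy − (Σx)(Σy) = 9·846 − (52)(134) = 646
Denominator: √[(nΣx²−(Σx)²)(nΣy²−(Σy)²)]
  nΣx²−(Σx)² = 9·376 − 2704 = 680;  nΣy²−(Σy)² = 9·2202 − 17956 = 1862
  √(680·1862) = √1266160 = 1125.2378
r = 646 / 1125.2378 = 0.5741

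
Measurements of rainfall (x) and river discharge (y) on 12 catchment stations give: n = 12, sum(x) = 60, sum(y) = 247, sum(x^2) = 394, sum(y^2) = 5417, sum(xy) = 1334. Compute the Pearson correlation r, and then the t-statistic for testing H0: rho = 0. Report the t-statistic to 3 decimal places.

2.135

S_xy = nΣxy − ΣxΣy = 12·1334 − 60·247 = 16008 − 14820 = 1188
S_xx = nΣx² − (Σx)² = 12·394 − 60² = 4728 − 3600 = 1128
S_yy = nΣy² − (Σy)² = 12·5417 − 247² = 65004 − 61009 = 3995
r = S_xy / √(S_xx·S_yy) = 1188 / √(1128·3995) = 1188 / √4506360 = 1188 / 2122.8189 = 0.5596
t = r·√(n−2)/√(1−r²) = 0.5596·√10 / √(1−0.313152) = 1.769611 / 0.828763 = 2.135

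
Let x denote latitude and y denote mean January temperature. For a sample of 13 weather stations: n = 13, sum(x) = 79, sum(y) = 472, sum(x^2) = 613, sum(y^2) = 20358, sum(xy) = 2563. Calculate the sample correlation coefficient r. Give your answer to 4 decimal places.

S_xy = nΣxy − ΣxΣy = 13·2563 − 79·472 = 33319 − 37288 = -3969
S_xx = nΣx² − (Σx)² = 13·613 − 79² = 7969 − 6241 = 1728
S_yy = nΣy² − (Σy)² = 13·20358 − 472² = 264654 − 222784 = 41870
r = S_xy / √(S_xx·S_yy) = -3969 / √(1728·41870) = -3969 / √72351360 = -3969 / 8505.9603 = -0.4666

-0.4666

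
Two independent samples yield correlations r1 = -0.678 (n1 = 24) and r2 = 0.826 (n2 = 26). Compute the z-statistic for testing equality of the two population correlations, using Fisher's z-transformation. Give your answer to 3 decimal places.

-6.629

Fisher z-transforms: z1 = atanh(-0.678) = -0.825403, z2 = atanh(0.826) = 1.175414; difference d = -2.000817
Var(d) = 1/21 + 1/23 = 0.0476190 + 0.0434783 = 0.0910973
z = d/√Var(d) = -2.000817 / √0.0910973 = -2.000817 / 0.301823 = -6.629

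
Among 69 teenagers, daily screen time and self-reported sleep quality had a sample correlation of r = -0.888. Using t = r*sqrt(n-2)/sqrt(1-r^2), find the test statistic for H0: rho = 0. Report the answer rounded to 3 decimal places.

t = r·√(n−2) / √(1−r²) with r = -0.888, n = 69
  = -0.888·√67 / √(1 − 0.788544)
  = -0.888·8.185353 / 0.459843
  = -7.268593 / 0.459843 = -15.807

-15.807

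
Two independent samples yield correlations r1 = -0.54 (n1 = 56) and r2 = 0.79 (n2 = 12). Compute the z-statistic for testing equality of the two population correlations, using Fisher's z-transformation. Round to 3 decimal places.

Fisher z-transforms: z1 = atanh(-0.54) = -0.604156, z2 = atanh(0.79) = 1.071432; difference d = -1.675588
Var(d) = 1/53 + 1/9 = 0.0188679 + 0.1111111 = 0.1299790
z = d/√Var(d) = -1.675588 / √0.1299790 = -1.675588 / 0.360526 = -4.648

-4.648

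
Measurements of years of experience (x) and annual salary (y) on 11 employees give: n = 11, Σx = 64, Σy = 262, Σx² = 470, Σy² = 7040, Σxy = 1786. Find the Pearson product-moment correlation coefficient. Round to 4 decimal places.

0.9364

Numerator: nΣxy − (Σx)(Σy) = 11·1786 − (64)(262) = 2878
Denominator: √[(nΣx²−(Σx)²)(nΣy²−(Σy)²)]
  nΣx²−(Σx)² = 11·470 − 4096 = 1074;  nΣy²−(Σy)² = 11·7040 − 68644 = 8796
  √(1074·8796) = √9446904 = 3073.5816
r = 2878 / 3073.5816 = 0.9364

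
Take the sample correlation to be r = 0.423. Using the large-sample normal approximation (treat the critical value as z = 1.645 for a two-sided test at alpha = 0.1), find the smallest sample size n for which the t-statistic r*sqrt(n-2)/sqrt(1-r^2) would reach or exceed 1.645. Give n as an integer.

15

r√(n−2)/√(1−r²) ≥ 1.645  ⇔  n−2 ≥ (1.645)²·(1−r²)/r²
(1−r²)/r² = (1−0.178929)/0.178929 = 4.5888
n ≥ 2 + 2.706025·4.5888 = 2 + 12.4174 = 14.4174
⌈14.4174⌉ = 15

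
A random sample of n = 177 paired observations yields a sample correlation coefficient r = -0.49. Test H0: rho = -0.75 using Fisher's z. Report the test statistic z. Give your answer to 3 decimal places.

z_r = atanh(-0.49) = -0.536060,  z_0 = atanh(-0.75) = -0.972955
SE = 1/√(n−3) = 1/√174 = 0.075810
z = (z_r − z_0)/SE = (-0.536060 − (-0.972955)) / 0.075810 = 0.436895 / 0.075810 = 5.763

5.763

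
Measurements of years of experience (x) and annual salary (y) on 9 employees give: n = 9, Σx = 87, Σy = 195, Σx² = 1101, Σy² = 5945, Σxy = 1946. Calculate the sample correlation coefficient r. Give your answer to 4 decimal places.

0.0912

Numerator: nΣxy − (Σx)(Σy) = 9·1946 − (87)(195) = 549
Denominator: √[(nΣx²−(Σx)²)(nΣy²−(Σy)²)]
  nΣx²−(Σx)² = 9·1101 − 7569 = 2340;  nΣy²−(Σy)² = 9·5945 − 38025 = 15480
  √(2340·15480) = √36223200 = 6018.5713
r = 549 / 6018.5713 = 0.0912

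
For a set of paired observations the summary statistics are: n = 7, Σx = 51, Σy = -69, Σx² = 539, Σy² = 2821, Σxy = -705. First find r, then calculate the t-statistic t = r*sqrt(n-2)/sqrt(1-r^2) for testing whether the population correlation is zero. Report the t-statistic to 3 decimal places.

-0.803

S_xy = nΣxy − ΣxΣy = 7·(-705) − 51·(-69) = -4935 − (-3519) = -1416
S_xx = nΣx² − (Σx)² = 7·539 − 51² = 3773 − 2601 = 1172
S_yy = nΣy² − (Σy)² = 7·2821 − (-69)² = 19747 − 4761 = 14986
r = S_xy / √(S_xx·S_yy) = -1416 / √(1172·14986) = -1416 / √17563592 = -1416 / 4190.8939 = -0.3379
t = r·√(n−2)/√(1−r²) = -0.3379·√5 / √(1−0.114176) = -0.755567 / 0.941182 = -0.803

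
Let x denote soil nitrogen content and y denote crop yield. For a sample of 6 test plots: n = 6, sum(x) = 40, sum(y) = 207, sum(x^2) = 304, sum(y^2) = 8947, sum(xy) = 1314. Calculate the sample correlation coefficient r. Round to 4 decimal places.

Numerator: nΣxy − (Σx)(Σy) = 6·1314 − (40)(207) = -396
Denominator: √[(nΣx²−(Σx)²)(nΣy²−(Σy)²)]
  nΣx²−(Σx)² = 6·304 − 1600 = 224;  nΣy²−(Σy)² = 6·8947 − 42849 = 10833
  √(224·10833) = √2426592 = 1557.7522
r = -396 / 1557.7522 = -0.2542

-0.2542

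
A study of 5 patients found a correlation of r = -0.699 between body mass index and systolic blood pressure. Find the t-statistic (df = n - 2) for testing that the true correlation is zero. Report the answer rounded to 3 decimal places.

t = r·√(n−2) / √(1−r²) with r = -0.699, n = 5
  = -0.699·√3 / √(1 − 0.488601)
  = -0.699·1.732051 / 0.715122
  = -1.210704 / 0.715122 = -1.693

-1.693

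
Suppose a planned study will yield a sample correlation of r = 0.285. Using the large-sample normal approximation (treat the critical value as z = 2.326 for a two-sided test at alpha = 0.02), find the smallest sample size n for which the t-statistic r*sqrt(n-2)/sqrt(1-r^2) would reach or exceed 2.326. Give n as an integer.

r√(n−2)/√(1−r²) ≥ 2.326  ⇔  n−2 ≥ (2.326)²·(1−r²)/r²
(1−r²)/r² = (1−0.081225)/0.081225 = 11.3115
n ≥ 2 + 5.410276·11.3115 = 2 + 61.1983 = 63.1983
⌈63.1983⌉ = 64

64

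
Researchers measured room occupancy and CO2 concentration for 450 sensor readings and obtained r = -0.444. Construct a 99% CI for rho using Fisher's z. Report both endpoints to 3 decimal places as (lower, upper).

z_r = atanh(-0.444) = -0.477202;  SE = 1/√(n−3) = 1/√447 = 0.047298
z-limits: -0.477202 ± 2.576·0.047298 = -0.477202 ± 0.121840 = [-0.599042, -0.355362]
ρ-limits: (tanh -0.599042, tanh -0.355362) = (-0.536, -0.341)

(-0.536, -0.341)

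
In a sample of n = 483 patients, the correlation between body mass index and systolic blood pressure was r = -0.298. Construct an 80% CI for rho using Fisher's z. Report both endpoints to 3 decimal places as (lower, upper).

(-0.350, -0.244)

z_r = atanh(-0.298) = -0.307323;  SE = 1/√(n−3) = 1/√480 = 0.045644
z-limits: -0.307323 ± 1.282·0.045644 = -0.307323 ± 0.058516 = [-0.365839, -0.248807]
ρ-limits: (tanh -0.365839, tanh -0.248807) = (-0.350, -0.244)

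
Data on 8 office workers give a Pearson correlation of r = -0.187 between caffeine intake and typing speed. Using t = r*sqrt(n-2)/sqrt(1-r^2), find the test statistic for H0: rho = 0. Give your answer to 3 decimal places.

t = r·√(n−2) / √(1−r²) with r = -0.187, n = 8
  = -0.187·√6 / √(1 − 0.034969)
  = -0.187·2.449490 / 0.982360
  = -0.458055 / 0.982360 = -0.466

-0.466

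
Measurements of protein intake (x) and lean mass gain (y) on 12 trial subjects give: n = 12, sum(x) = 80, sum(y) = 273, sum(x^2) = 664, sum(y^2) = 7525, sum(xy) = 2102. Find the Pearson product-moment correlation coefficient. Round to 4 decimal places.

0.6805

S_xy = nΣxy − ΣxΣy = 12·2102 − 80·273 = 25224 − 21840 = 3384
S_xx = nΣx² − (Σx)² = 12·664 − 80² = 7968 − 6400 = 1568
S_yy = nΣy² − (Σy)² = 12·7525 − 273² = 90300 − 74529 = 15771
r = S_xy / √(S_xx·S_yy) = 3384 / √(1568·15771) = 3384 / √24728928 = 3384 / 4972.8189 = 0.6805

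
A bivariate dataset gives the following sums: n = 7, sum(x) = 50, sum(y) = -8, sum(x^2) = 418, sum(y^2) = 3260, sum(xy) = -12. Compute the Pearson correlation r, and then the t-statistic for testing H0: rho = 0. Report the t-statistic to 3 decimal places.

S_xy = nΣxy − ΣxΣy = 7·(-12) − 50·(-8) = -84 − (-400) = 316
S_xx = nΣx² − (Σx)² = 7·418 − 50² = 2926 − 2500 = 426
S_yy = nΣy² − (Σy)² = 7·3260 − (-8)² = 22820 − 64 = 22756
r = S_xy / √(S_xx·S_yy) = 316 / √(426·22756) = 316 / √9694056 = 316 / 3113.5279 = 0.1015
t = r·√(n−2)/√(1−r²) = 0.1015·√5 / √(1−0.010302) = 0.226961 / 0.994836 = 0.228

0.228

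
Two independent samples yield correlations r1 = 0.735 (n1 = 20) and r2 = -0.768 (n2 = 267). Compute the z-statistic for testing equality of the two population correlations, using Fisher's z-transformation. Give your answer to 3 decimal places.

7.813

Fisher z-transforms: z1 = atanh(0.735) = 0.939516, z2 = atanh(-0.768) = -1.015433; difference d = 1.954949
Var(d) = 1/17 + 1/264 = 0.0588235 + 0.0037879 = 0.0626114
z = d/√Var(d) = 1.954949 / √0.0626114 = 1.954949 / 0.250223 = 7.813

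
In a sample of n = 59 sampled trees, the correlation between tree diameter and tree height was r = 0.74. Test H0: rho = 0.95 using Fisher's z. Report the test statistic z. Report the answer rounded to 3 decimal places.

-6.595

z_r = atanh(0.74) = 0.950479,  z_0 = atanh(0.95) = 1.831781
SE = 1/√(n−3) = 1/√56 = 0.133631
z = (z_r − z_0)/SE = (0.950479 − 1.831781) / 0.133631 = -0.881302 / 0.133631 = -6.595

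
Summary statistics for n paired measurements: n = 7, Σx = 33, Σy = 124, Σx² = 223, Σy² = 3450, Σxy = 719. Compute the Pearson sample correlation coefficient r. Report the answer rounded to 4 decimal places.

0.4624

S_xy = nΣxy − ΣxΣy = 7·719 − 33·124 = 5033 − 4092 = 941
S_xx = nΣx² − (Σx)² = 7·223 − 33² = 1561 − 1089 = 472
S_yy = nΣy² − (Σy)² = 7·3450 − 124² = 24150 − 15376 = 8774
r = S_xy / √(S_xx·S_yy) = 941 / √(472·8774) = 941 / √4141328 = 941 / 2035.0253 = 0.4624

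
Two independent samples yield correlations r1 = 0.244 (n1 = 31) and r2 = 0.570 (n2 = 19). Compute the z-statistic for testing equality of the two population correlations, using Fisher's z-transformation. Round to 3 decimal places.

Fisher z-transforms: z1 = atanh(0.244) = 0.249023, z2 = atanh(0.570) = 0.647523; difference d = -0.398500
Var(d) = 1/28 + 1/16 = 0.0357143 + 0.0625000 = 0.0982143
z = d/√Var(d) = -0.398500 / √0.0982143 = -0.398500 / 0.313392 = -1.272

-1.272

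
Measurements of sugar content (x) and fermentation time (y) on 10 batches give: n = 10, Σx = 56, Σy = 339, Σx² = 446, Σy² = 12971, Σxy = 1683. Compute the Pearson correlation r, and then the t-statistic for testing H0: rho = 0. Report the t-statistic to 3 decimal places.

Numerator: nΣxy − (Σx)(Σy) = 10·1683 − (56)(339) = -2154
Denominator: √[(nΣx²−(Σx)²)(nΣy²−(Σy)²)]
  nΣx²−(Σx)² = 10·446 − 3136 = 1324;  nΣy²−(Σy)² = 10·12971 − 114921 = 14789
  √(1324·14789) = √19580636 = 4425.0012
r = -2154 / 4425.0012 = -0.4868
t = r·√(n−2)/√(1−r²) = -0.4868·√8 / √(1−0.236974) = -1.376878 / 0.873514 = -1.576

-1.576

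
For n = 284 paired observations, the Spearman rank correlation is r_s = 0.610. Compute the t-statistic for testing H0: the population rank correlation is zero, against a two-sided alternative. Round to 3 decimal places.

12.927

1 − r_s² = 1 − 0.372100 = 0.627900;  √(1−r_s²) = 0.792401
√(n−2) = √282 = 16.792856
t = r_s·√(n−2)/√(1−r_s²) = 0.610 · 16.792856 / 0.792401 = 12.927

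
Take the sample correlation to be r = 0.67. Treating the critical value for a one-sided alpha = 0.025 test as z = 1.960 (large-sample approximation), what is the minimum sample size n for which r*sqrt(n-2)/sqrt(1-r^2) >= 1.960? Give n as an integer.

Need r·√(n−2)/√(1−r²) ≥ 1.960
√(n−2) ≥ 1.960·√(1−0.4489) / 0.67 = 1.960·0.742361 / 0.67 = 2.1717
n−2 ≥ 4.7163  ⇒  n ≥ 6.7163
Smallest integer n = 7

7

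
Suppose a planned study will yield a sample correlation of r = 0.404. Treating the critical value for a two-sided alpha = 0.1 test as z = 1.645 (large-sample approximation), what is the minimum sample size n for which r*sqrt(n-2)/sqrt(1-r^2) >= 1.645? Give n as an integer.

r√(n−2)/√(1−r²) ≥ 1.645  ⇔  n−2 ≥ (1.645)²·(1−r²)/r²
(1−r²)/r² = (1−0.163216)/0.163216 = 5.1269
n ≥ 2 + 2.706025·5.1269 = 2 + 13.8735 = 15.8735
⌈15.8735⌉ = 16

16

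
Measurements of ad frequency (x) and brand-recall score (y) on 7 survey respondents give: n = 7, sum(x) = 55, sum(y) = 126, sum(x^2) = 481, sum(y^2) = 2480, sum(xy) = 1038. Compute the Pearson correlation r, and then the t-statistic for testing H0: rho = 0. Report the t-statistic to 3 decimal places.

1.196

Numerator: nΣxy − (Σx)(Σy) = 7·1038 − (55)(126) = 336
Denominator: √[(nΣx²−(Σx)²)(nΣy²−(Σy)²)]
  nΣx²−(Σx)² = 7·481 − 3025 = 342;  nΣy²−(Σy)² = 7·2480 − 15876 = 1484
  √(342·1484) = √507528 = 712.4100
r = 336 / 712.4100 = 0.4716
t = r·√(n−2)/√(1−r²) = 0.4716·√5 / √(1−0.222407) = 1.054530 / 0.881812 = 1.196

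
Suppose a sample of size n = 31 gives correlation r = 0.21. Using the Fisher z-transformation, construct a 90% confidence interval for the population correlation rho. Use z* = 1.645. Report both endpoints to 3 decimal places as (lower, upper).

Fisher z: z_r = atanh(r) = ½·ln((1+0.21)/(1−0.21)) = 0.213171
SE(z) = 1/√(n−3) = 1/√28 = 0.188982
90% ⇒ z* = 1.645; margin = 1.645·0.188982 = 0.310875
CI on z-scale: (-0.097704, 0.524046)
Back-transform: tanh(-0.097704) = -0.097394, tanh(0.524046) = 0.480817

(-0.097, 0.481)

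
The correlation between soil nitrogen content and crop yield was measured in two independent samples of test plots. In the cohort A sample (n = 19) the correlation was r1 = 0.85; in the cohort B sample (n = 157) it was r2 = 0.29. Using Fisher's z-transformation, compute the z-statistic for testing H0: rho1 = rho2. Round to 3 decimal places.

3.646

z1 = atanh(0.85) = 1.256153,  z2 = atanh(0.29) = 0.298566
SE = √(1/(n1−3) + 1/(n2−3)) = √(1/16 + 1/154) = √(0.0625000 + 0.0064935) = √0.0689935 = 0.262666
z = (z1 − z2)/SE = (1.256153 − 0.298566) / 0.262666 = 0.957587 / 0.262666 = 3.646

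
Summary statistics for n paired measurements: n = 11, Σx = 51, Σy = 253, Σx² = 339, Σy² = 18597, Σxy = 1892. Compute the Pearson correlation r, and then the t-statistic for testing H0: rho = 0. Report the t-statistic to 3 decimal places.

2.422

Numerator: nΣxy − (Σx)(Σy) = 11·1892 − (51)(253) = 7909
Denominator: √[(nΣx²−(Σx)²)(nΣy²−(Σy)²)]
  nΣx²−(Σx)² = 11·339 − 2601 = 1128;  nΣy²−(Σy)² = 11·18597 − 64009 = 140558
  √(1128·140558) = √158549424 = 12591.6410
r = 7909 / 12591.6410 = 0.6281
t = r·√(n−2)/√(1−r²) = 0.6281·√9 / √(1−0.394510) = 1.884300 / 0.778132 = 2.422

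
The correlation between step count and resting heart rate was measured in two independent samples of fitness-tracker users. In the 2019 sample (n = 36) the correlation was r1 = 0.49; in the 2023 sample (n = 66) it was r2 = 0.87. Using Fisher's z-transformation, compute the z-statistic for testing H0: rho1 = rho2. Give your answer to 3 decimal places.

Fisher z-transforms: z1 = atanh(0.49) = 0.536060, z2 = atanh(0.87) = 1.333080; difference d = -0.797020
Var(d) = 1/33 + 1/63 = 0.0303030 + 0.0158730 = 0.0461760
z = d/√Var(d) = -0.797020 / √0.0461760 = -0.797020 / 0.214886 = -3.709

-3.709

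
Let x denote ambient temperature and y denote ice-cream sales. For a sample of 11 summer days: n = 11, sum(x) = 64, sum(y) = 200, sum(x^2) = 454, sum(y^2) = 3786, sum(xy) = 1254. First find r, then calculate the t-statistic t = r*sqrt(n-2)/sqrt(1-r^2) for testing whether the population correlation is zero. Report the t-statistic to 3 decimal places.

S_xy = nΣxy − ΣxΣy = 11·1254 − 64·200 = 13794 − 12800 = 994
S_xx = nΣx² − (Σx)² = 11·454 − 64² = 4994 − 4096 = 898
S_yy = nΣy² − (Σy)² = 11·3786 − 200² = 41646 − 40000 = 1646
r = S_xy / √(S_xx·S_yy) = 994 / √(898·1646) = 994 / √1478108 = 994 / 1215.7747 = 0.8176
t = r·√(n−2)/√(1−r²) = 0.8176·√9 / √(1−0.668470) = 2.452800 / 0.575786 = 4.260

4.260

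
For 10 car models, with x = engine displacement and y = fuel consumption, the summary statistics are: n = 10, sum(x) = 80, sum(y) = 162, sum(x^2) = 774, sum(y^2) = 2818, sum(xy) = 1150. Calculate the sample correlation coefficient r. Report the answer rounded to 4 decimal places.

Numerator: nΣxy − (Σx)(Σy) = 10·1150 − (80)(162) = -1460
Denominator: √[(nΣx²−(Σx)²)(nΣy²−(Σy)²)]
  nΣx²−(Σx)² = 10·774 − 6400 = 1340;  nΣy²−(Σy)² = 10·2818 − 26244 = 1936
  √(1340·1936) = √2594240 = 1610.6645
r = -1460 / 1610.6645 = -0.9065

-0.9065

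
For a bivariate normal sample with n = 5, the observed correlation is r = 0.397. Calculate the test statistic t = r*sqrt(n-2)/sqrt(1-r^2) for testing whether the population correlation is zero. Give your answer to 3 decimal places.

t = r·√(n−2) / √(1−r²) with r = 0.397, n = 5
  = 0.397·√3 / √(1 − 0.157609)
  = 0.397·1.732051 / 0.917819
  = 0.687624 / 0.917819 = 0.749

0.749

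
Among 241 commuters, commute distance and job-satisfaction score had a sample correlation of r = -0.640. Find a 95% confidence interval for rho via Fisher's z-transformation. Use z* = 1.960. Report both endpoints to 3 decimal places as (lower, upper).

Fisher z: z_r = atanh(r) = ½·ln((1+(-0.640))/(1−(-0.640))) = -0.758174
SE(z) = 1/√(n−3) = 1/√238 = 0.064820
95% ⇒ z* = 1.960; margin = 1.960·0.064820 = 0.127047
CI on z-scale: (-0.885221, -0.631127)
Back-transform: tanh(-0.885221) = -0.709025, tanh(-0.631127) = -0.558828

(-0.709, -0.559)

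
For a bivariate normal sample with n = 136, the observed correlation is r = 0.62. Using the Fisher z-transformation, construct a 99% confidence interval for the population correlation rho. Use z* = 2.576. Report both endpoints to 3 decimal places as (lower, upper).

(0.463, 0.739)

z_r = atanh(0.62) = 0.725005;  SE = 1/√(n−3) = 1/√133 = 0.086711
z-limits: 0.725005 ± 2.576·0.086711 = 0.725005 ± 0.223368 = [0.501637, 0.948373]
ρ-limits: (tanh 0.501637, tanh 0.948373) = (0.463, 0.739)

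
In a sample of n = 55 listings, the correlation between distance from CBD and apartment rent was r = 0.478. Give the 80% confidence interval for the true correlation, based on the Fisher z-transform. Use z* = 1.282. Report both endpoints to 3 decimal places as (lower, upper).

(0.330, 0.603)

z_r = atanh(0.478) = 0.520389;  SE = 1/√(n−3) = 1/√52 = 0.138675
z-limits: 0.520389 ± 1.282·0.138675 = 0.520389 ± 0.177781 = [0.342608, 0.698170]
ρ-limits: (tanh 0.342608, tanh 0.698170) = (0.330, 0.603)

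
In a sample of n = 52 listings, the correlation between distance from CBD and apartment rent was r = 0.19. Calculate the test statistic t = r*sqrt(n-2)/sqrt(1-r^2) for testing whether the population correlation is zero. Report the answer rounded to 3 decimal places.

1 − r² = 1 − 0.0361 = 0.9639;  √(1−r²) = 0.981784
√(n−2) = √50 = 7.071068
t = r·√(n−2)/√(1−r²) = 0.19 · 7.071068 / 0.981784 = 1.368

1.368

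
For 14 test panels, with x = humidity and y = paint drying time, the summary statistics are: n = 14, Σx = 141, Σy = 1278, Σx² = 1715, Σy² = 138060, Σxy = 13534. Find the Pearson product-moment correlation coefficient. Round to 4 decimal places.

S_xy = nΣxy − ΣxΣy = 14·13534 − 141·1278 = 189476 − 180198 = 9278
S_xx = nΣx² − (Σx)² = 14·1715 − 141² = 24010 − 19881 = 4129
S_yy = nΣy² − (Σy)² = 14·138060 − 1278² = 1932840 − 1633284 = 299556
r = S_xy / √(S_xx·S_yy) = 9278 / √(4129·299556) = 9278 / √1236866724 = 9278 / 35169.1161 = 0.2638

0.2638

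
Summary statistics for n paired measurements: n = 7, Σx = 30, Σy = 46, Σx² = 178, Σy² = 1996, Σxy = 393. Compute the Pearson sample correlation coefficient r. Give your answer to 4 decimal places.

0.6769

S_xy = nΣxy − ΣxΣy = 7·393 − 30·46 = 2751 − 1380 = 1371
S_xx = nΣx² − (Σx)² = 7·178 − 30² = 1246 − 900 = 346
S_yy = nΣy² − (Σy)² = 7·1996 − 46² = 13972 − 2116 = 11856
r = S_xy / √(S_xx·S_yy) = 1371 / √(346·11856) = 1371 / √4102176 = 1371 / 2025.3829 = 0.6769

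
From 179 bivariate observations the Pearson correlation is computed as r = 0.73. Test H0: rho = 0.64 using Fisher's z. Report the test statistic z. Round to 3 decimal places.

z_r = atanh(0.73) = 0.928727,  z_0 = atanh(0.64) = 0.758174
SE = 1/√(n−3) = 1/√176 = 0.075378
z = (z_r − z_0)/SE = (0.928727 − 0.758174) / 0.075378 = 0.170553 / 0.075378 = 2.263

2.263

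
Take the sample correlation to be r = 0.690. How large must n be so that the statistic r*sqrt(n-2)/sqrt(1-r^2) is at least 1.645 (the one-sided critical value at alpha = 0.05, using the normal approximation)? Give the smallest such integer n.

r√(n−2)/√(1−r²) ≥ 1.645  ⇔  n−2 ≥ (1.645)²·(1−r²)/r²
(1−r²)/r² = (1−0.476100)/0.476100 = 1.1004
n ≥ 2 + 2.706025·1.1004 = 2 + 2.9777 = 4.9777
⌈4.9777⌉ = 5

5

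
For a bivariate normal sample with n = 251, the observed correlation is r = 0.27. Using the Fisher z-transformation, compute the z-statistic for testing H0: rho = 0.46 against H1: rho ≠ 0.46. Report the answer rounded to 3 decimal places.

-3.472

Fisher z: atanh(0.27) = 0.276864, atanh(0.46) = 0.497311
z = (z_r − z_0)·√(n−3) = (0.276864 − 0.497311)·√248 = -0.220447 · 15.748016 = -3.472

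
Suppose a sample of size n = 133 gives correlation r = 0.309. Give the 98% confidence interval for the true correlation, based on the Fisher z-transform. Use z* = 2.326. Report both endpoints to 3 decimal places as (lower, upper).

Fisher z: z_r = atanh(r) = ½·ln((1+0.309)/(1−0.309)) = 0.319439
SE(z) = 1/√(n−3) = 1/√130 = 0.087706
98% ⇒ z* = 2.326; margin = 2.326·0.087706 = 0.204004
CI on z-scale: (0.115435, 0.523443)
Back-transform: tanh(0.115435) = 0.114925, tanh(0.523443) = 0.480353

(0.115, 0.480)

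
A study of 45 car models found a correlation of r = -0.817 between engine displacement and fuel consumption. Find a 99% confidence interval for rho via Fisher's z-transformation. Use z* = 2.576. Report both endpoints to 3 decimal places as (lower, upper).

Fisher z: z_r = atanh(r) = ½·ln((1+(-0.817))/(1−(-0.817))) = -1.147728
SE(z) = 1/√(n−3) = 1/√42 = 0.154303
99% ⇒ z* = 2.576; margin = 2.576·0.154303 = 0.397485
CI on z-scale: (-1.545213, -0.750243)
Back-transform: tanh(-1.545213) = -0.912992, tanh(-0.750243) = -0.635294

(-0.913, -0.635)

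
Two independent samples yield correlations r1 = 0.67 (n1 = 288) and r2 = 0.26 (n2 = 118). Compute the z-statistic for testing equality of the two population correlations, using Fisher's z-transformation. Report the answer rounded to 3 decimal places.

z1 = atanh(0.67) = 0.810743,  z2 = atanh(0.26) = 0.266108
SE = √(1/(n1−3) + 1/(n2−3)) = √(1/285 + 1/115) = √(0.0035088 + 0.0086957) = √0.0122045 = 0.110474
z = (z1 − z2)/SE = (0.810743 − 0.266108) / 0.110474 = 0.544635 / 0.110474 = 4.930

4.930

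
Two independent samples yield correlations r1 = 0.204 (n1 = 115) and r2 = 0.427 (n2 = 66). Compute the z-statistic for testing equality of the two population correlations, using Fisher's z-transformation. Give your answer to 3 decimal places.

z1 = atanh(0.204) = 0.206903,  z2 = atanh(0.427) = 0.456222
SE = √(1/(n1−3) + 1/(n2−3)) = √(1/112 + 1/63) = √(0.0089286 + 0.0158730) = √0.0248016 = 0.157485
z = (z1 − z2)/SE = (0.206903 − 0.456222) / 0.157485 = -0.249319 / 0.157485 = -1.583

-1.583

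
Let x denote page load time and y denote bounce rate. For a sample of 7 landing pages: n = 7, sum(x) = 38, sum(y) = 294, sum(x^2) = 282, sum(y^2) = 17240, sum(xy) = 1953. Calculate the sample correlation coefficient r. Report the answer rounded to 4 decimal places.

Numerator: nΣxy − (Σx)(Σy) = 7·1953 − (38)(294) = 2499
Denominator: √[(nΣx²−(Σx)²)(nΣy²−(Σy)²)]
  nΣx²−(Σx)² = 7·282 − 1444 = 530;  nΣy²−(Σy)² = 7·17240 − 86436 = 34244
  √(530·34244) = √18149320 = 4260.2019
r = 2499 / 4260.2019 = 0.5866

0.5866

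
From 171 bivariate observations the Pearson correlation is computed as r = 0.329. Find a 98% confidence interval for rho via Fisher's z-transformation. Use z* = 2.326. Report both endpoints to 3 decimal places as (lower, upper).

Fisher z: z_r = atanh(r) = ½·ln((1+0.329)/(1−0.329)) = 0.341706
SE(z) = 1/√(n−3) = 1/√168 = 0.077152
98% ⇒ z* = 2.326; margin = 2.326·0.077152 = 0.179456
CI on z-scale: (0.162250, 0.521162)
Back-transform: tanh(0.162250) = 0.160841, tanh(0.521162) = 0.478596

(0.161, 0.479)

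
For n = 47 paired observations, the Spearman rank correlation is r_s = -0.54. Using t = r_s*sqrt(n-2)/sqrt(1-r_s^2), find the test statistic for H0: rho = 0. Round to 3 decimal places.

t = r_s·√(n−2) / √(1−r_s²) with r_s = -0.54, n = 47
  = -0.54·√45 / √(1 − 0.2916)
  = -0.54·6.708204 / 0.841665
  = -3.622430 / 0.841665 = -4.304

-4.304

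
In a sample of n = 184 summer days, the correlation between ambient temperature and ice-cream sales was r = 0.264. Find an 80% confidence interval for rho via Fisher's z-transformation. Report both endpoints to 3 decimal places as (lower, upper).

(0.173, 0.350)

Fisher z: z_r = atanh(r) = ½·ln((1+0.264)/(1−0.264)) = 0.270403
SE(z) = 1/√(n−3) = 1/√181 = 0.074329
80% ⇒ z* = 1.282; margin = 1.282·0.074329 = 0.095290
CI on z-scale: (0.175113, 0.365693)
Back-transform: tanh(0.175113) = 0.173345, tanh(0.365693) = 0.350219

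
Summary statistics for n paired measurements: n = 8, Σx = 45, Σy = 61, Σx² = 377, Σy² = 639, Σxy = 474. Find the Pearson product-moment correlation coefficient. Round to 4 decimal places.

S_xy = nΣxy − ΣxΣy = 8·474 − 45·61 = 3792 − 2745 = 1047
S_xx = nΣx² − (Σx)² = 8·377 − 45² = 3016 − 2025 = 991
S_yy = nΣy² − (Σy)² = 8·639 − 61² = 5112 − 3721 = 1391
r = S_xy / √(S_xx·S_yy) = 1047 / √(991·1391) = 1047 / √1378481 = 1047 / 1174.0873 = 0.8918

0.8918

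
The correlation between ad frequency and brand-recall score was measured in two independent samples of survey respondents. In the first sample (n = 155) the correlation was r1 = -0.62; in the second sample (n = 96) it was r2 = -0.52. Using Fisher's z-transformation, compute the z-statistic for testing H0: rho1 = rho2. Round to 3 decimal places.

-1.129

z1 = atanh(-0.62) = -0.725005,  z2 = atanh(-0.52) = -0.576340
SE = √(1/(n1−3) + 1/(n2−3)) = √(1/152 + 1/93) = √(0.0065789 + 0.0107527) = √0.0173316 = 0.131650
z = (z1 − z2)/SE = (-0.725005 − (-0.576340)) / 0.131650 = -0.148665 / 0.131650 = -1.129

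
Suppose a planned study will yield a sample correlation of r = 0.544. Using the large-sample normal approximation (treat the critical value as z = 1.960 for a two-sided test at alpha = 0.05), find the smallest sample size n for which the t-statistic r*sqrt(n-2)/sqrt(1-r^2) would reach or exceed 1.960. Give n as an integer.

r√(n−2)/√(1−r²) ≥ 1.960  ⇔  n−2 ≥ (1.960)²·(1−r²)/r²
(1−r²)/r² = (1−0.295936)/0.295936 = 2.3791
n ≥ 2 + 3.8416·2.3791 = 2 + 9.1396 = 11.1396
⌈11.1396⌉ = 12

12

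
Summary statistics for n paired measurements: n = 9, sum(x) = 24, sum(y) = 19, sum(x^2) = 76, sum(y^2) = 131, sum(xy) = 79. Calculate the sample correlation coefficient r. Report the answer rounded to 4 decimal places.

0.8579

S_xy = nΣxy − ΣxΣy = 9·79 − 24·19 = 711 − 456 = 255
S_xx = nΣx² − (Σx)² = 9·76 − 24² = 684 − 576 = 108
S_yy = nΣy² − (Σy)² = 9·131 − 19² = 1179 − 361 = 818
r = S_xy / √(S_xx·S_yy) = 255 / √(108·818) = 255 / √88344 = 255 / 297.2272 = 0.8579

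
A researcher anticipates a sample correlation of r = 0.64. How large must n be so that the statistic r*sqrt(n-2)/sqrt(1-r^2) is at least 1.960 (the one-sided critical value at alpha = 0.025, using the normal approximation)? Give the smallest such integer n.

r√(n−2)/√(1−r²) ≥ 1.960  ⇔  n−2 ≥ (1.960)²·(1−r²)/r²
(1−r²)/r² = (1−0.4096)/0.4096 = 1.4414
n ≥ 2 + 3.8416·1.4414 = 2 + 5.5373 = 7.5373
⌈7.5373⌉ = 8

8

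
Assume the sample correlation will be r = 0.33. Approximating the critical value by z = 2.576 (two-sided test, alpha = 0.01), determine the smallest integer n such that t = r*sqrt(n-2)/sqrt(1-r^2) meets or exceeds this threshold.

Need r·√(n−2)/√(1−r²) ≥ 2.576
√(n−2) ≥ 2.576·√(1−0.1089) / 0.33 = 2.576·0.943981 / 0.33 = 7.3688
n−2 ≥ 54.2992  ⇒  n ≥ 56.2992
Smallest integer n = 57

57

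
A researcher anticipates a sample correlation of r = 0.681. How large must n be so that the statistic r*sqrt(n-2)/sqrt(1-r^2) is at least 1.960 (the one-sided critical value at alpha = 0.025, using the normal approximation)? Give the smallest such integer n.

r√(n−2)/√(1−r²) ≥ 1.960  ⇔  n−2 ≥ (1.960)²·(1−r²)/r²
(1−r²)/r² = (1−0.463761)/0.463761 = 1.1563
n ≥ 2 + 3.8416·1.1563 = 2 + 4.4420 = 6.4420
⌈6.4420⌉ = 7

7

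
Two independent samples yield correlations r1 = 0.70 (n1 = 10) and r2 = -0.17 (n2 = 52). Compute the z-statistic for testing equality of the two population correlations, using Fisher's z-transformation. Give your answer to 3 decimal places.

2.571

Fisher z-transforms: z1 = atanh(0.70) = 0.867301, z2 = atanh(-0.17) = -0.171667; difference d = 1.038968
Var(d) = 1/7 + 1/49 = 0.1428571 + 0.0204082 = 0.1632653
z = d/√Var(d) = 1.038968 / √0.1632653 = 1.038968 / 0.404061 = 2.571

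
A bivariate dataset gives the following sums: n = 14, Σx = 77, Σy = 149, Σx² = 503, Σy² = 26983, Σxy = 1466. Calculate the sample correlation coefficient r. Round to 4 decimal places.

Numerator: nΣxy − (Σx)(Σy) = 14·1466 − (77)(149) = 9051
Denominator: √[(nΣx²−(Σx)²)(nΣy²−(Σy)²)]
  nΣx²−(Σx)² = 14·503 − 5929 = 1113;  nΣy²−(Σy)² = 14·26983 − 22201 = 355561
  √(1113·355561) = √395739393 = 19893.1997
r = 9051 / 19893.1997 = 0.4550

0.4550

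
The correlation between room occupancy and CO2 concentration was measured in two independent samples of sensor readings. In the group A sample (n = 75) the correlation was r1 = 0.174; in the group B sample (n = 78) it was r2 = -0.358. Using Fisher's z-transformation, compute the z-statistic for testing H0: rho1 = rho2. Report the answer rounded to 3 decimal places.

3.336

Fisher z-transforms: z1 = atanh(0.174) = 0.175789, z2 = atanh(-0.358) = -0.374590; difference d = 0.550379
Var(d) = 1/72 + 1/75 = 0.0138889 + 0.0133333 = 0.0272222
z = d/√Var(d) = 0.550379 / √0.0272222 = 0.550379 / 0.164992 = 3.336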